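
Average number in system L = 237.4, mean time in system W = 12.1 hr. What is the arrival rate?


Little's law: L = λW → λ = L / W
= 237.4 / 12.1
= 19.62 per hour


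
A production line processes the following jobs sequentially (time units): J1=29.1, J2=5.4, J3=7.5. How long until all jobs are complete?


Sequential makespan: sum all processing times
= 29.1 + 5.4 + 7.5
= 42.0 time units


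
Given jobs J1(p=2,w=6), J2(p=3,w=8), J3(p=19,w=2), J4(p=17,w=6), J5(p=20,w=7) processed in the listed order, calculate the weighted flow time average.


Completion times:
  J1: C=2, w×C=6×2=12
  J2: C=5, w×C=8×5=40
  J3: C=24, w×C=2×24=48
  J4: C=41, w×C=6×41=246
  J5: C=61, w×C=7×61=427
Sum w×C = 773
Sum w = 29
Weighted avg = 773/29
= 26.66


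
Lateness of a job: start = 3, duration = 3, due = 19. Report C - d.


Completion = 3 + 3 = 6
Lateness = C - d = 6 - 19
= -13


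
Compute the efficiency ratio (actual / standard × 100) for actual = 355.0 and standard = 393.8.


Efficiency = (actual / standard) × 100
= (355.0 / 393.8) × 100
= 90.1%


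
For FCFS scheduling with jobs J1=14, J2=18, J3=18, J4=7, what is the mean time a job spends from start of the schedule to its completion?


Completion times:
  J1: completes at 14
  J2: completes at 32
  J3: completes at 50
  J4: completes at 57
Sum = 153
Average = 153/4
= 38.25


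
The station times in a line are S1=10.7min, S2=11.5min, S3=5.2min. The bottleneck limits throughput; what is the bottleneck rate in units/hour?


Bottleneck = longest station time
Station times: [10.7, 11.5, 5.2]
Max = 11.5 min
Rate = 60 / 11.5
= 5.22 units/hour (bottleneck: 11.5min)


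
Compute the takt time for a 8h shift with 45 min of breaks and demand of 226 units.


Available = 8×60 - 45 = 435 min
Takt time = 435 / 226
= 1.92 min/unit


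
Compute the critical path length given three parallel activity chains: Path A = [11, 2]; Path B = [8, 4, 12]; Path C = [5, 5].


Path A: 11 + 2 = 13
Path B: 8 + 4 + 12 = 24
Path C: 5 + 5 = 10
Critical path = longest = max(13, 24, 10)
= 24 (Path B)


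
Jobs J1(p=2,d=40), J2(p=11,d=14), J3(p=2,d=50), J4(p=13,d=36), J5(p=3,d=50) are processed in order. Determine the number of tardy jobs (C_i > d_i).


Completion vs due date:
  J1: C=2, d=40 → on time
  J2: C=13, d=14 → on time
  J3: C=15, d=50 → on time
  J4: C=28, d=36 → on time
  J5: C=31, d=50 → on time
Tardy jobs: none
Count = 0


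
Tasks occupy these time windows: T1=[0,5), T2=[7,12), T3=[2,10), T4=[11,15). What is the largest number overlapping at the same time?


Check each time point for overlaps:
  t=2: 2 tasks active (T1, T3)
Max concurrent = 2


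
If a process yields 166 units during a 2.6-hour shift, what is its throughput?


Throughput = units / time
= 166 / 2.6
= 63.8 units/hour


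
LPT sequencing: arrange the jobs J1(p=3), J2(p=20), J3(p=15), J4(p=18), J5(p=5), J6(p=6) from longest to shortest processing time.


LPT: sort by longest processing time first
  J2: p=20
  J4: p=18
  J3: p=15
  J6: p=6
  J5: p=5
  J1: p=3
Order: J2 → J4 → J3 → J6 → J5 → J1


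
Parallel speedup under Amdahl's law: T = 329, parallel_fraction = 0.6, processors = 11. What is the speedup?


Amdahl's law: T_p = T × ((1-p) + p/N)
= 329 × ((1-0.6) + 0.6/11)
= 329 × (0.40 + 0.0545)
= 329 × 0.4545
= 149.55
Speedup = 329/149.55
= 2.20×


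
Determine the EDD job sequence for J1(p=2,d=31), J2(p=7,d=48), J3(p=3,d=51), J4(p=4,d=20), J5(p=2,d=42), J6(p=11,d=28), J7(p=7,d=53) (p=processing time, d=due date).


EDD: sort by earliest due date
  J4: d=20, p=4
  J6: d=28, p=11
  J1: d=31, p=2
  J5: d=42, p=2
  J2: d=48, p=7
  J3: d=51, p=3
  J7: d=53, p=7
Order: J4 → J6 → J1 → J5 → J2 → J3 → J7


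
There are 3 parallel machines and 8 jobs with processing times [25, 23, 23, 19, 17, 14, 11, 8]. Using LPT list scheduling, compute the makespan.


Jobs (LPT sorted): [25, 23, 23, 19, 17, 14, 11, 8]
Machines: 3
  J=25 → Machine 1 (load: 0+25=25)
  J=23 → Machine 2 (load: 0+23=23)
  J=23 → Machine 3 (load: 0+23=23)
  J=19 → Machine 2 (load: 23+19=42)
  J=17 → Machine 3 (load: 23+17=40)
  J=14 → Machine 1 (load: 25+14=39)
  J=11 → Machine 1 (load: 39+11=50)
  J=8 → Machine 3 (load: 40+8=48)
Machine loads: [50, 42, 48]
Makespan = max = 50 time units


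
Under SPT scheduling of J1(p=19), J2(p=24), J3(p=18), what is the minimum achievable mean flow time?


SPT order: J3 → J1 → J2
Completion times:
  J3: C=18
  J1: C=37
  J2: C=61
Sum = 116, n = 3
Mean flow = 116/3
= 38.67


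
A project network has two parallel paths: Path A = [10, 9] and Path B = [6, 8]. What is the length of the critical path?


Path A: 10 + 9 = 19
Path B: 6 + 8 = 14
Critical path = longest = max(19, 14)
= 19 (Path A)


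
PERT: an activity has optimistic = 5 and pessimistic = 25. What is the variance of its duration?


σ² = ((p - o) / 6)² = (p - o)² / 36
= (25 - 5)² / 36
= 20² / 36
= 400 / 36
= 11.1111


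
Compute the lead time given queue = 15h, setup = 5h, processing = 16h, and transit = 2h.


Lead time = queue + setup + processing + transit
= 15 + 5 + 16 + 2
= 38 hours


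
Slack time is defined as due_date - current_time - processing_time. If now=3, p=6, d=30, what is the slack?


Slack = due - current_time - processing
= 30 - 3 - 6
= 21


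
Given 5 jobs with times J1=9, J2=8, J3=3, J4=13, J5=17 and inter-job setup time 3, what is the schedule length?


Makespan = Σ processing + (n-1) × setup
= (9 + 8 + 3 + 13 + 17) + (5-1)×3
= 50 + 12
= 62 time units


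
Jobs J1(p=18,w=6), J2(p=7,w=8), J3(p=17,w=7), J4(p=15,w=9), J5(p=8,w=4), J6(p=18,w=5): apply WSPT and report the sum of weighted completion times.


WSPT order (by p/w): J2 → J4 → J5 → J3 → J1 → J6
  J2: C=7, w·C=8×7=56
  J4: C=22, w·C=9×22=198
  J5: C=30, w·C=4×30=120
  J3: C=47, w·C=7×47=329
  J1: C=65, w·C=6×65=390
  J6: C=83, w·C=5×83=415
Σ w·C = 1508
= 1508


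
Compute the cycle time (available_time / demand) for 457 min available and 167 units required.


Cycle time = available time / demand
= 457 / 167
= 2.74 min/unit


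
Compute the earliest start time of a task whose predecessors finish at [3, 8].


ES = max of all predecessor completion times
Predecessors: [3, 8]
ES = max(3, 8)
= 8


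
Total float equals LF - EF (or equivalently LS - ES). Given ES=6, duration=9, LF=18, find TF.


EF = ES + duration = 6 + 9 = 15
LS = LF - duration = 18 - 9 = 9
Total Float = LF - EF = 18 - 15
(or LS - ES = 9 - 6)
= 3


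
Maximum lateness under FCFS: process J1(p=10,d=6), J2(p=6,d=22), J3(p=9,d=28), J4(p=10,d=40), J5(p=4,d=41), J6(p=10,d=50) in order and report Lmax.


Lateness per job (L = C - d):
  J1: C=10, d=6, L=4
  J2: C=16, d=22, L=-6
  J3: C=25, d=28, L=-3
  J4: C=35, d=40, L=-5
  J5: C=39, d=41, L=-2
  J6: C=49, d=50, L=-1
Lmax = max(4, -6, -3, -5, -2, -1)
= 4


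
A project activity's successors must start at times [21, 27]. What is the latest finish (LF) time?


LF = min of all successor start times
Successors start at: [21, 27]
LF = min(21, 27)
= 21


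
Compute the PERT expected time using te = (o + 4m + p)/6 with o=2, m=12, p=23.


te = (o + 4m + p) / 6
= (2 + 4×12 + 23) / 6
= (2 + 48 + 23) / 6
= 73 / 6
= 12.17


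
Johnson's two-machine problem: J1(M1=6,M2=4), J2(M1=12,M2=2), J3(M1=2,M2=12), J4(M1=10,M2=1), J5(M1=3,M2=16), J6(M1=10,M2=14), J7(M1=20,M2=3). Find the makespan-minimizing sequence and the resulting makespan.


Johnson's rule:
Group 1 (M1≤M2, sort by M1): ['J3', 'J5', 'J6']
Group 2 (M1>M2, sort desc M2): ['J1', 'J7', 'J2', 'J4']
Sequence: J3 → J5 → J6 → J1 → J7 → J2 → J4
Makespan calculation:
  J3: M1 done=2, M2 done=14
  J5: M1 done=5, M2 done=30
  J6: M1 done=15, M2 done=44
  J1: M1 done=21, M2 done=48
  J7: M1 done=41, M2 done=51
  J2: M1 done=53, M2 done=55
  J4: M1 done=63, M2 done=64
= Sequence: J3 → J5 → J6 → J1 → J7 → J2 → J4, Makespan: 64


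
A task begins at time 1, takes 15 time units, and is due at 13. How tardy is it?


Completion = start + processing = 1 + 15 = 16
Tardiness = max(0, C - d) = max(0, 16 - 13)
= max(0, 3)
= 3


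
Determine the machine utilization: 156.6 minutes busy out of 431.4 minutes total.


Utilization = busy / total × 100
= 156.6 / 431.4 × 100
= 36.3%


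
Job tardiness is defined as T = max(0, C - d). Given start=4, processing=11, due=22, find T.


Completion = start + processing = 4 + 11 = 15
Tardiness = max(0, C - d) = max(0, 15 - 22)
= max(0, -7)
= 0


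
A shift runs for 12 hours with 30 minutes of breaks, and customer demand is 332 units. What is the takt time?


Available = 12×60 - 30 = 690 min
Takt time = 690 / 332
= 2.08 min/unit


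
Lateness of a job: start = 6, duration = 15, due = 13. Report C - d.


Completion = 6 + 15 = 21
Lateness = C - d = 21 - 13
= 8


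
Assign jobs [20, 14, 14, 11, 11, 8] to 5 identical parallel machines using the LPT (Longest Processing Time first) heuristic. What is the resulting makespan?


Jobs (LPT sorted): [20, 14, 14, 11, 11, 8]
Machines: 5
  J=20 → Machine 1 (load: 0+20=20)
  J=14 → Machine 2 (load: 0+14=14)
  J=14 → Machine 3 (load: 0+14=14)
  J=11 → Machine 4 (load: 0+11=11)
  J=11 → Machine 5 (load: 0+11=11)
  J=8 → Machine 4 (load: 11+8=19)
Machine loads: [20, 14, 14, 19, 11]
Makespan = max = 20 time units


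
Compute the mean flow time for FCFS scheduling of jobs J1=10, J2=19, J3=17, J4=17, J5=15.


Completion times:
  J1: completes at 10
  J2: completes at 29
  J3: completes at 46
  J4: completes at 63
  J5: completes at 78
Sum = 226
Average = 226/5
= 45.20


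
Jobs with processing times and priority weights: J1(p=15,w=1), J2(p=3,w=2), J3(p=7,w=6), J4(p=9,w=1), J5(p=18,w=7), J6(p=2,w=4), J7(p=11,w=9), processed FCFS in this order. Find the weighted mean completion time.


Completion times:
  J1: C=15, w×C=1×15=15
  J2: C=18, w×C=2×18=36
  J3: C=25, w×C=6×25=150
  J4: C=34, w×C=1×34=34
  J5: C=52, w×C=7×52=364
  J6: C=54, w×C=4×54=216
  J7: C=65, w×C=9×65=585
Sum w×C = 1400
Sum w = 30
Weighted avg = 1400/30
= 46.67


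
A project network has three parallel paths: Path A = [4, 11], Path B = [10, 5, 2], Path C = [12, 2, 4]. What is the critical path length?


Path A: 4 + 11 = 15
Path B: 10 + 5 + 2 = 17
Path C: 12 + 2 + 4 = 18
Critical path = longest = max(15, 17, 18)
= 18 (Path C)


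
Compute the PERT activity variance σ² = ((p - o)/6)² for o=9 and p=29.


σ² = ((p - o) / 6)² = (p - o)² / 36
= (29 - 9)² / 36
= 20² / 36
= 400 / 36
= 11.1111


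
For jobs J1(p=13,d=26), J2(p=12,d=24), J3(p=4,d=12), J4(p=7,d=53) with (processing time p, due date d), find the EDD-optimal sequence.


EDD: sort by earliest due date
  J3: d=12, p=4
  J2: d=24, p=12
  J1: d=26, p=13
  J4: d=53, p=7
Order: J3 → J2 → J1 → J4


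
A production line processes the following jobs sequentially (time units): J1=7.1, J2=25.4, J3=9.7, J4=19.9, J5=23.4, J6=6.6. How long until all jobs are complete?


Sequential makespan: sum all processing times
= 7.1 + 25.4 + 9.7 + 19.9 + 23.4 + 6.6
= 92.1 time units


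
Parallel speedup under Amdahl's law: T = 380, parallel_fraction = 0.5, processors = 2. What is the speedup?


Amdahl's law: T_p = T × ((1-p) + p/N)
= 380 × ((1-0.5) + 0.5/2)
= 380 × (0.50 + 0.2500)
= 380 × 0.7500
= 285.00
Speedup = 380/285.00
= 1.33×


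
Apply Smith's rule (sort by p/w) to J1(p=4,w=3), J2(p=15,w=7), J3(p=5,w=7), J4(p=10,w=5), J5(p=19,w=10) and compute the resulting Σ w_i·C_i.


WSPT order (by p/w): J3 → J1 → J5 → J4 → J2
  J3: C=5, w·C=7×5=35
  J1: C=9, w·C=3×9=27
  J5: C=28, w·C=10×28=280
  J4: C=38, w·C=5×38=190
  J2: C=53, w·C=7×53=371
Σ w·C = 903
= 903


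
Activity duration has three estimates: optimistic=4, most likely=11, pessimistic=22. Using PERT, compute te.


te = (o + 4m + p) / 6
= (4 + 4×11 + 22) / 6
= (4 + 44 + 22) / 6
= 70 / 6
= 11.67


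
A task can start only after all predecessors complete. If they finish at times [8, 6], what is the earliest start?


ES = max of all predecessor completion times
Predecessors: [8, 6]
ES = max(8, 6)
= 8


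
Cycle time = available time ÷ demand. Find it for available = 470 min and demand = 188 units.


Cycle time = available time / demand
= 470 / 188
= 2.50 min/unit


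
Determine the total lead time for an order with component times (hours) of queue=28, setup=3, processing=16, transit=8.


Lead time = queue + setup + processing + transit
= 28 + 3 + 16 + 8
= 55 hours


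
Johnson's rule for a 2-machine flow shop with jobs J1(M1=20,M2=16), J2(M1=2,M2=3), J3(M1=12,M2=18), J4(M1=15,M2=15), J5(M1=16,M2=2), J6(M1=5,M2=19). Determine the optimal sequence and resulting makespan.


Johnson's rule:
Group 1 (M1≤M2, sort by M1): ['J2', 'J6', 'J3', 'J4']
Group 2 (M1>M2, sort desc M2): ['J1', 'J5']
Sequence: J2 → J6 → J3 → J4 → J1 → J5
Makespan calculation:
  J2: M1 done=2, M2 done=5
  J6: M1 done=7, M2 done=26
  J3: M1 done=19, M2 done=44
  J4: M1 done=34, M2 done=59
  J1: M1 done=54, M2 done=75
  J5: M1 done=70, M2 done=77
= Sequence: J2 → J6 → J3 → J4 → J1 → J5, Makespan: 77


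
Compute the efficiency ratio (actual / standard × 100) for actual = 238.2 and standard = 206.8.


Efficiency = (actual / standard) × 100
= (238.2 / 206.8) × 100
= 115.2%


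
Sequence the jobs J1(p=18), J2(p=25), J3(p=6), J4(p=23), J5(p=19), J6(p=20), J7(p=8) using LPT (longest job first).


LPT: sort by longest processing time first
  J2: p=25
  J4: p=23
  J6: p=20
  J5: p=19
  J1: p=18
  J7: p=8
  J3: p=6
Order: J2 → J4 → J6 → J5 → J1 → J7 → J3


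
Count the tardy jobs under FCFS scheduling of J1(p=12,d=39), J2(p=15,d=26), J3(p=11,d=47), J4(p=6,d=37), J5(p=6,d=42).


Completion vs due date:
  J1: C=12, d=39 → on time
  J2: C=27, d=26 → TARDY
  J3: C=38, d=47 → on time
  J4: C=44, d=37 → TARDY
  J5: C=50, d=42 → TARDY
Tardy jobs: J2, J4, J5
Count = 3


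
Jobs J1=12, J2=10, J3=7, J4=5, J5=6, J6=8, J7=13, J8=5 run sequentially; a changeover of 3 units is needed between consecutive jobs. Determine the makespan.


Makespan = Σ processing + (n-1) × setup
= (12 + 10 + 7 + 5 + 6 + 8 + 13 + 5) + (8-1)×3
= 66 + 21
= 87 time units


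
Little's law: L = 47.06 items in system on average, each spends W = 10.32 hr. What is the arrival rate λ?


Little's law: L = λW → λ = L / W
= 47.06 / 10.32
= 4.56 per hour


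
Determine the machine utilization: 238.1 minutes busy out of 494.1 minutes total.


Utilization = busy / total × 100
= 238.1 / 494.1 × 100
= 48.2%


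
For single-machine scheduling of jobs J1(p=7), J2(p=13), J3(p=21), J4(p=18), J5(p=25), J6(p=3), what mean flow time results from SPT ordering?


SPT order: J6 → J1 → J2 → J4 → J3 → J5
Completion times:
  J6: C=3
  J1: C=10
  J2: C=23
  J4: C=41
  J3: C=62
  J5: C=87
Sum = 226, n = 6
Mean flow = 226/6
= 37.67


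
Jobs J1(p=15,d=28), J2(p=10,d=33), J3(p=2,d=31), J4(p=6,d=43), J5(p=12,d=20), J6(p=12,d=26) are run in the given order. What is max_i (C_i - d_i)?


Lateness per job (L = C - d):
  J1: C=15, d=28, L=-13
  J2: C=25, d=33, L=-8
  J3: C=27, d=31, L=-4
  J4: C=33, d=43, L=-10
  J5: C=45, d=20, L=25
  J6: C=57, d=26, L=31
Lmax = max(-13, -8, -4, -10, 25, 31)
= 31


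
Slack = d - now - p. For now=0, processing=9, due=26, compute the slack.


Slack = due - current_time - processing
= 26 - 0 - 9
= 17


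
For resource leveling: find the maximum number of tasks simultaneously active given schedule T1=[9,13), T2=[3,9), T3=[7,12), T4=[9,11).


Check each time point for overlaps:
  t=9: 3 tasks active (T1, T3, T4)
Max concurrent = 3


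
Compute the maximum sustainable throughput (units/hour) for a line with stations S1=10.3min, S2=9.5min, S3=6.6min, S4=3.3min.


Bottleneck = longest station time
Station times: [10.3, 9.5, 6.6, 3.3]
Max = 10.3 min
Rate = 60 / 10.3
= 5.83 units/hour (bottleneck: 10.3min)


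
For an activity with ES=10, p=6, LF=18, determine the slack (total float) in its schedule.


EF = ES + duration = 10 + 6 = 16
LS = LF - duration = 18 - 6 = 12
Total Float = LF - EF = 18 - 16
(or LS - ES = 12 - 10)
= 2


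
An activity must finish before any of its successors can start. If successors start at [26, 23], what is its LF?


LF = min of all successor start times
Successors start at: [26, 23]
LF = min(26, 23)
= 23


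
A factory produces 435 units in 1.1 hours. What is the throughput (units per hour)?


Throughput = units / time
= 435 / 1.1
= 395.5 units/hour


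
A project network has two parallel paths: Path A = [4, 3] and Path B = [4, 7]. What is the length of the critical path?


Path A: 4 + 3 = 7
Path B: 4 + 7 = 11
Critical path = longest = max(7, 11)
= 11 (Path B)


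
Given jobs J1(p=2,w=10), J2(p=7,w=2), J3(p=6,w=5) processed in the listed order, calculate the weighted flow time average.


Completion times:
  J1: C=2, w×C=10×2=20
  J2: C=9, w×C=2×9=18
  J3: C=15, w×C=5×15=75
Sum w×C = 113
Sum w = 17
Weighted avg = 113/17
= 6.65


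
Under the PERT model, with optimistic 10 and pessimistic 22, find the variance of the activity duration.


σ² = ((p - o) / 6)² = (p - o)² / 36
= (22 - 10)² / 36
= 12² / 36
= 144 / 36
= 4.0000


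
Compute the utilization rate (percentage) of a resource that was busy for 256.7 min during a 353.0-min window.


Utilization = busy / total × 100
= 256.7 / 353.0 × 100
= 72.7%


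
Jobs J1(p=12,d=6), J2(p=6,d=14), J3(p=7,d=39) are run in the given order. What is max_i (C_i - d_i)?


Lateness per job (L = C - d):
  J1: C=12, d=6, L=6
  J2: C=18, d=14, L=4
  J3: C=25, d=39, L=-14
Lmax = max(6, 4, -14)
= 6


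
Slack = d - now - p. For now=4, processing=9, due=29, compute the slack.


Slack = due - current_time - processing
= 29 - 4 - 9
= 16


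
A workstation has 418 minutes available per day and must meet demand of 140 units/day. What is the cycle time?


Cycle time = available time / demand
= 418 / 140
= 2.99 min/unit


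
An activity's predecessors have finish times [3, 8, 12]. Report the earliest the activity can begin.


ES = max of all predecessor completion times
Predecessors: [3, 8, 12]
ES = max(3, 8, 12)
= 12


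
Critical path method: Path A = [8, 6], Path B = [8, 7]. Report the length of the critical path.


Path A: 8 + 6 = 14
Path B: 8 + 7 = 15
Critical path = longest = max(14, 15)
= 15 (Path B)


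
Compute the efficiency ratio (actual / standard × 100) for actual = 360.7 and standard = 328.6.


Efficiency = (actual / standard) × 100
= (360.7 / 328.6) × 100
= 109.8%


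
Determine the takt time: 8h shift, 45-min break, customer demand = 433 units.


Available = 8×60 - 45 = 435 min
Takt time = 435 / 433
= 1.00 min/unit


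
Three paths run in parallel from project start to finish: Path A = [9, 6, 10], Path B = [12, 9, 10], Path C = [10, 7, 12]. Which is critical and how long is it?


Path A: 9 + 6 + 10 = 25
Path B: 12 + 9 + 10 = 31
Path C: 10 + 7 + 12 = 29
Critical path = longest = max(25, 31, 29)
= 31 (Path B)


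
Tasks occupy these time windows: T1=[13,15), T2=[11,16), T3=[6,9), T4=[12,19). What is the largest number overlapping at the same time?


Check each time point for overlaps:
  t=13: 3 tasks active (T1, T2, T4)
Max concurrent = 3


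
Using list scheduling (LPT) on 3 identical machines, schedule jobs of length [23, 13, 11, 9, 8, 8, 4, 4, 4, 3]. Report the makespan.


Jobs (LPT sorted): [23, 13, 11, 9, 8, 8, 4, 4, 4, 3]
Machines: 3
  J=23 → Machine 1 (load: 0+23=23)
  J=13 → Machine 2 (load: 0+13=13)
  J=11 → Machine 3 (load: 0+11=11)
  J=9 → Machine 3 (load: 11+9=20)
  J=8 → Machine 2 (load: 13+8=21)
  J=8 → Machine 3 (load: 20+8=28)
  J=4 → Machine 2 (load: 21+4=25)
  J=4 → Machine 1 (load: 23+4=27)
  J=4 → Machine 2 (load: 25+4=29)
  J=3 → Machine 1 (load: 27+3=30)
Machine loads: [30, 29, 28]
Makespan = max = 30 time units


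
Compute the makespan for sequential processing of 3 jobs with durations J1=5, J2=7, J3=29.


Sequential makespan: sum all processing times
= 5 + 7 + 29
= 41 time units


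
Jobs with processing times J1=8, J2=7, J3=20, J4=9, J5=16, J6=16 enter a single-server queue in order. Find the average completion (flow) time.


Completion times:
  J1: completes at 8
  J2: completes at 15
  J3: completes at 35
  J4: completes at 44
  J5: completes at 60
  J6: completes at 76
Sum = 238
Average = 238/6
= 39.67


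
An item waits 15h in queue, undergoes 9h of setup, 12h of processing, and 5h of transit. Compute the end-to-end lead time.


Lead time = queue + setup + processing + transit
= 15 + 9 + 12 + 5
= 41 hours


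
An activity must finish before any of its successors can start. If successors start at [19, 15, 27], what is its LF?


LF = min of all successor start times
Successors start at: [19, 15, 27]
LF = min(19, 15, 27)
= 15


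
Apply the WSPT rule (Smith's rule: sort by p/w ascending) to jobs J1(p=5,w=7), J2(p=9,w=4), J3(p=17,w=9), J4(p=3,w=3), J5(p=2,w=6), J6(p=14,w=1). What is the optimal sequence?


WSPT (Smith's rule): sort by p/w ascending
  J5: p/w = 2/6 = 0.333
  J1: p/w = 5/7 = 0.714
  J4: p/w = 3/3 = 1.000
  J3: p/w = 17/9 = 1.889
  J2: p/w = 9/4 = 2.250
  J6: p/w = 14/1 = 14.000
Order: J5 → J1 → J4 → J3 → J2 → J6


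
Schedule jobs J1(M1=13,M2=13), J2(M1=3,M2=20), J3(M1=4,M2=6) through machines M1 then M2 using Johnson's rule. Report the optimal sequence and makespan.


Johnson's rule:
Group 1 (M1≤M2, sort by M1): ['J2', 'J3', 'J1']
Group 2 (M1>M2, sort desc M2): []
Sequence: J2 → J3 → J1
Makespan calculation:
  J2: M1 done=3, M2 done=23
  J3: M1 done=7, M2 done=29
  J1: M1 done=20, M2 done=42
= Sequence: J2 → J3 → J1, Makespan: 42


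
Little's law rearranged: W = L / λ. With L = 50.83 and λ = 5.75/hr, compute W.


Little's law: L = λW → W = L / λ
= 50.83 / 5.75
= 8.84 hours


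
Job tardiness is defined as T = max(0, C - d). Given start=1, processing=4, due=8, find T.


Completion = start + processing = 1 + 4 = 5
Tardiness = max(0, C - d) = max(0, 5 - 8)
= max(0, -3)
= 0


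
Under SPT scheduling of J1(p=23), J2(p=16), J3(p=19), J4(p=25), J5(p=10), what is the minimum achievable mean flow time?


SPT order: J5 → J2 → J3 → J1 → J4
Completion times:
  J5: C=10
  J2: C=26
  J3: C=45
  J1: C=68
  J4: C=93
Sum = 242, n = 5
Mean flow = 242/5
= 48.40


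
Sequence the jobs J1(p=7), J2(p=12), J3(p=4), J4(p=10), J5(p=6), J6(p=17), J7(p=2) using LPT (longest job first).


LPT: sort by longest processing time first
  J6: p=17
  J2: p=12
  J4: p=10
  J1: p=7
  J5: p=6
  J3: p=4
  J7: p=2
Order: J6 → J2 → J4 → J1 → J5 → J3 → J7


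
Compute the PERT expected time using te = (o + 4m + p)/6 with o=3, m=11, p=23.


te = (o + 4m + p) / 6
= (3 + 4×11 + 23) / 6
= (3 + 44 + 23) / 6
= 70 / 6
= 11.67


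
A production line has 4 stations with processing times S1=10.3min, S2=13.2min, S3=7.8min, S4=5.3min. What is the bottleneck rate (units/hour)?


Bottleneck = longest station time
Station times: [10.3, 13.2, 7.8, 5.3]
Max = 13.2 min
Rate = 60 / 13.2
= 4.55 units/hour (bottleneck: 13.2min)


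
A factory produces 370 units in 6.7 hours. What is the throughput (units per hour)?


Throughput = units / time
= 370 / 6.7
= 55.2 units/hour


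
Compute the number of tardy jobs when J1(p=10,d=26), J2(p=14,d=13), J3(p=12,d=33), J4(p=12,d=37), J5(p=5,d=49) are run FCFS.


Completion vs due date:
  J1: C=10, d=26 → on time
  J2: C=24, d=13 → TARDY
  J3: C=36, d=33 → TARDY
  J4: C=48, d=37 → TARDY
  J5: C=53, d=49 → TARDY
Tardy jobs: J2, J3, J4, J5
Count = 4


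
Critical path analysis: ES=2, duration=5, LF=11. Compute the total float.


EF = ES + duration = 2 + 5 = 7
LS = LF - duration = 11 - 5 = 6
Total Float = LF - EF = 11 - 7
(or LS - ES = 6 - 2)
= 4


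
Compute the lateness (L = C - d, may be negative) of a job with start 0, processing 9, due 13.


Completion = 0 + 9 = 9
Lateness = C - d = 9 - 13
= -4


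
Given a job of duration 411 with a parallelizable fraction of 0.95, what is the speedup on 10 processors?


Amdahl's law: T_p = T × ((1-p) + p/N)
= 411 × ((1-0.95) + 0.95/10)
= 411 × (0.05 + 0.0950)
= 411 × 0.1450
= 59.60
Speedup = 411/59.60
= 6.90×


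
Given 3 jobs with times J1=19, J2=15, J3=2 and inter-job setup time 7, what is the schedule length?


Makespan = Σ processing + (n-1) × setup
= (19 + 15 + 2) + (3-1)×7
= 36 + 14
= 50 time units


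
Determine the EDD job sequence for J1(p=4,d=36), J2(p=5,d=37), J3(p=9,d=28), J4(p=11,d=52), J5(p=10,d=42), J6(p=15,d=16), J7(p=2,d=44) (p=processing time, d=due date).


EDD: sort by earliest due date
  J6: d=16, p=15
  J3: d=28, p=9
  J1: d=36, p=4
  J2: d=37, p=5
  J5: d=42, p=10
  J7: d=44, p=2
  J4: d=52, p=11
Order: J6 → J3 → J1 → J2 → J5 → J7 → J4


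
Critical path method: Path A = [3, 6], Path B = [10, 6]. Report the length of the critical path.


Path A: 3 + 6 = 9
Path B: 10 + 6 = 16
Critical path = longest = max(9, 16)
= 16 (Path B)


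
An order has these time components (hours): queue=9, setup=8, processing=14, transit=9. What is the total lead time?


Lead time = queue + setup + processing + transit
= 9 + 8 + 14 + 9
= 40 hours


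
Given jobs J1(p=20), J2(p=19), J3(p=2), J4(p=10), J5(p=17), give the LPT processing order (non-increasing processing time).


LPT: sort by longest processing time first
  J1: p=20
  J2: p=19
  J5: p=17
  J4: p=10
  J3: p=2
Order: J1 → J2 → J5 → J4 → J3


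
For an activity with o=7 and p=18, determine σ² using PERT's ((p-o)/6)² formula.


σ² = ((p - o) / 6)² = (p - o)² / 36
= (18 - 7)² / 36
= 11² / 36
= 121 / 36
= 3.3611


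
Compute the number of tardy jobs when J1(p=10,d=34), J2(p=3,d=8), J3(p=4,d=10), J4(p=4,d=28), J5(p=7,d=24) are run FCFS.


Completion vs due date:
  J1: C=10, d=34 → on time
  J2: C=13, d=8 → TARDY
  J3: C=17, d=10 → TARDY
  J4: C=21, d=28 → on time
  J5: C=28, d=24 → TARDY
Tardy jobs: J2, J3, J5
Count = 3


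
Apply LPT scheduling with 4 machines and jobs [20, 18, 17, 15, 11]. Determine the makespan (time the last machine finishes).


Jobs (LPT sorted): [20, 18, 17, 15, 11]
Machines: 4
  J=20 → Machine 1 (load: 0+20=20)
  J=18 → Machine 2 (load: 0+18=18)
  J=17 → Machine 3 (load: 0+17=17)
  J=15 → Machine 4 (load: 0+15=15)
  J=11 → Machine 4 (load: 15+11=26)
Machine loads: [20, 18, 17, 26]
Makespan = max = 26 time units


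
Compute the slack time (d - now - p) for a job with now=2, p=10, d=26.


Slack = due - current_time - processing
= 26 - 2 - 10
= 14


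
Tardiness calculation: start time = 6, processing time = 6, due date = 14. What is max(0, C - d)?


Completion = start + processing = 6 + 6 = 12
Tardiness = max(0, C - d) = max(0, 12 - 14)
= max(0, -2)
= 0


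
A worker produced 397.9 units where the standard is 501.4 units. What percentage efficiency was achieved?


Efficiency = (actual / standard) × 100
= (397.9 / 501.4) × 100
= 79.4%


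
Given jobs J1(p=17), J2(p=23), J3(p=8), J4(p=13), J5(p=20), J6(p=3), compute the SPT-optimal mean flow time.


SPT order: J6 → J3 → J4 → J1 → J5 → J2
Completion times:
  J6: C=3
  J3: C=11
  J4: C=24
  J1: C=41
  J5: C=61
  J2: C=84
Sum = 224, n = 6
Mean flow = 224/6
= 37.33


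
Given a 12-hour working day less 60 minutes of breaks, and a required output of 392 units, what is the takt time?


Available = 12×60 - 60 = 660 min
Takt time = 660 / 392
= 1.68 min/unit


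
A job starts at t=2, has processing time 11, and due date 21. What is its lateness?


Completion = 2 + 11 = 13
Lateness = C - d = 13 - 21
= -8


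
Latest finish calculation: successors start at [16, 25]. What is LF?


LF = min of all successor start times
Successors start at: [16, 25]
LF = min(16, 25)
= 16


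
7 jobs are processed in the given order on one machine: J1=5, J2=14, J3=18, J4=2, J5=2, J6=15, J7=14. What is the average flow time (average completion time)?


Completion times:
  J1: completes at 5
  J2: completes at 19
  J3: completes at 37
  J4: completes at 39
  J5: completes at 41
  J6: completes at 56
  J7: completes at 70
Sum = 267
Average = 267/7
= 38.14


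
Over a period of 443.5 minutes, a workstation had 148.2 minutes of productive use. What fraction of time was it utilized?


Utilization = busy / total × 100
= 148.2 / 443.5 × 100
= 33.4%


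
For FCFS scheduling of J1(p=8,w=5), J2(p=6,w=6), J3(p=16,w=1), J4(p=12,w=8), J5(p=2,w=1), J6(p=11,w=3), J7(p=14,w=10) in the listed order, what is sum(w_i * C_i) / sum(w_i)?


Completion times:
  J1: C=8, w×C=5×8=40
  J2: C=14, w×C=6×14=84
  J3: C=30, w×C=1×30=30
  J4: C=42, w×C=8×42=336
  J5: C=44, w×C=1×44=44
  J6: C=55, w×C=3×55=165
  J7: C=69, w×C=10×69=690
Sum w×C = 1389
Sum w = 34
Weighted avg = 1389/34
= 40.85


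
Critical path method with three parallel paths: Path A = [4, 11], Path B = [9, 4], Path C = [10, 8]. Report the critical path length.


Path A: 4 + 11 = 15
Path B: 9 + 4 = 13
Path C: 10 + 8 = 18
Critical path = longest = max(15, 13, 18)
= 18 (Path C)


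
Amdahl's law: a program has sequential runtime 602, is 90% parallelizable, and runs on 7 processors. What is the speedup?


Amdahl's law: T_p = T × ((1-p) + p/N)
= 602 × ((1-0.9) + 0.9/7)
= 602 × (0.10 + 0.1286)
= 602 × 0.2286
= 137.60
Speedup = 602/137.60
= 4.38×


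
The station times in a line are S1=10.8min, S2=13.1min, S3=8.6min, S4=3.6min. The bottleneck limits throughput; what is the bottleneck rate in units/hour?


Bottleneck = longest station time
Station times: [10.8, 13.1, 8.6, 3.6]
Max = 13.1 min
Rate = 60 / 13.1
= 4.58 units/hour (bottleneck: 13.1min)


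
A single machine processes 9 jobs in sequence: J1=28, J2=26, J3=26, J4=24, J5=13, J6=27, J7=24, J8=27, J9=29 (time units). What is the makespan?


Sequential makespan: sum all processing times
= 28 + 26 + 26 + 24 + 13 + 27 + 24 + 27 + 29
= 224 time units


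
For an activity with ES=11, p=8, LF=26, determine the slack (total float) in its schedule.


EF = ES + duration = 11 + 8 = 19
LS = LF - duration = 26 - 8 = 18
Total Float = LF - EF = 26 - 19
(or LS - ES = 18 - 11)
= 7


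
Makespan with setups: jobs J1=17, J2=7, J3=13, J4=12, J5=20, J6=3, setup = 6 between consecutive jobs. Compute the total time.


Makespan = Σ processing + (n-1) × setup
= (17 + 7 + 13 + 12 + 20 + 3) + (6-1)×6
= 72 + 30
= 102 time units


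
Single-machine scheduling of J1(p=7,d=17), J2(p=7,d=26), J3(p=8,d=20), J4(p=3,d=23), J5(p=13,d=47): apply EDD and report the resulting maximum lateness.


EDD order: J1 → J3 → J4 → J2 → J5
Completion and lateness:
  J1: C=7, d=17, L=7-17=-10
  J3: C=15, d=20, L=15-20=-5
  J4: C=18, d=23, L=18-23=-5
  J2: C=25, d=26, L=25-26=-1
  J5: C=38, d=47, L=38-47=-9
Lmax = max(-10, -5, -5, -1, -9)
= -1


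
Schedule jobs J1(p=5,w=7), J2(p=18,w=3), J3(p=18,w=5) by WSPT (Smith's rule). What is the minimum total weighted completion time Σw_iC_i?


WSPT order (by p/w): J1 → J3 → J2
  J1: C=5, w·C=7×5=35
  J3: C=23, w·C=5×23=115
  J2: C=41, w·C=3×41=123
Σ w·C = 273
= 273


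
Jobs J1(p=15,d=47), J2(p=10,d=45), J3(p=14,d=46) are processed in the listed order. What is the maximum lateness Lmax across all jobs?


Lateness per job (L = C - d):
  J1: C=15, d=47, L=-32
  J2: C=25, d=45, L=-20
  J3: C=39, d=46, L=-7
Lmax = max(-32, -20, -7)
= -7


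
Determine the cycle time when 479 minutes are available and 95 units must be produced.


Cycle time = available time / demand
= 479 / 95
= 5.04 min/unit


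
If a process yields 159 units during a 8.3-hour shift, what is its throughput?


Throughput = units / time
= 159 / 8.3
= 19.2 units/hour


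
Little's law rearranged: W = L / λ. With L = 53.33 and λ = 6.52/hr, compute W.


Little's law: L = λW → W = L / λ
= 53.33 / 6.52
= 8.18 hours


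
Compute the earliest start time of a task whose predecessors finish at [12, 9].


ES = max of all predecessor completion times
Predecessors: [12, 9]
ES = max(12, 9)
= 12


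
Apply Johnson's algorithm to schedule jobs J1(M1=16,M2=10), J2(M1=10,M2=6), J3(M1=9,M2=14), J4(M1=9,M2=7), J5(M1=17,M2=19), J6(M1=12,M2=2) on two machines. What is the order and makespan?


Johnson's rule:
Group 1 (M1≤M2, sort by M1): ['J3', 'J5']
Group 2 (M1>M2, sort desc M2): ['J1', 'J4', 'J2', 'J6']
Sequence: J3 → J5 → J1 → J4 → J2 → J6
Makespan calculation:
  J3: M1 done=9, M2 done=23
  J5: M1 done=26, M2 done=45
  J1: M1 done=42, M2 done=55
  J4: M1 done=51, M2 done=62
  J2: M1 done=61, M2 done=68
  J6: M1 done=73, M2 done=75
= Sequence: J3 → J5 → J1 → J4 → J2 → J6, Makespan: 75


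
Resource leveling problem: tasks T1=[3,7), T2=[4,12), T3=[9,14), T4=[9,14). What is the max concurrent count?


Check each time point for overlaps:
  t=9: 3 tasks active (T2, T3, T4)
Max concurrent = 3


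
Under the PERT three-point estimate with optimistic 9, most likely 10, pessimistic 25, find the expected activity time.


te = (o + 4m + p) / 6
= (9 + 4×10 + 25) / 6
= (9 + 40 + 25) / 6
= 74 / 6
= 12.33


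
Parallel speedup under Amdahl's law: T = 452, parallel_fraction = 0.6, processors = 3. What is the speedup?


Amdahl's law: T_p = T × ((1-p) + p/N)
= 452 × ((1-0.6) + 0.6/3)
= 452 × (0.40 + 0.2000)
= 452 × 0.6000
= 271.20
Speedup = 452/271.20
= 1.67×


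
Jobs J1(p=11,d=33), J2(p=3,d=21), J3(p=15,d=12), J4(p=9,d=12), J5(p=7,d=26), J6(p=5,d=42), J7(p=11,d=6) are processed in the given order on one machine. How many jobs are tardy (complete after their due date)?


Completion vs due date:
  J1: C=11, d=33 → on time
  J2: C=14, d=21 → on time
  J3: C=29, d=12 → TARDY
  J4: C=38, d=12 → TARDY
  J5: C=45, d=26 → TARDY
  J6: C=50, d=42 → TARDY
  J7: C=61, d=6 → TARDY
Tardy jobs: J3, J4, J5, J6, J7
Count = 5


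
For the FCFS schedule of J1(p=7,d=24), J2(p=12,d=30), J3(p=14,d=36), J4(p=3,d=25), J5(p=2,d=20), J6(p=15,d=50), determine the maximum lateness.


Lateness per job (L = C - d):
  J1: C=7, d=24, L=-17
  J2: C=19, d=30, L=-11
  J3: C=33, d=36, L=-3
  J4: C=36, d=25, L=11
  J5: C=38, d=20, L=18
  J6: C=53, d=50, L=3
Lmax = max(-17, -11, -3, 11, 18, 3)
= 18


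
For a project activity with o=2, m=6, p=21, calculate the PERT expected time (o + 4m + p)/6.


te = (o + 4m + p) / 6
= (2 + 4×6 + 21) / 6
= (2 + 24 + 21) / 6
= 47 / 6
= 7.83


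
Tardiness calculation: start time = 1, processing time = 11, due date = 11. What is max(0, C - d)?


Completion = start + processing = 1 + 11 = 12
Tardiness = max(0, C - d) = max(0, 12 - 11)
= max(0, 1)
= 1


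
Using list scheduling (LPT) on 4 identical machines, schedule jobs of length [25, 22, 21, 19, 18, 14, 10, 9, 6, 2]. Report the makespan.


Jobs (LPT sorted): [25, 22, 21, 19, 18, 14, 10, 9, 6, 2]
Machines: 4
  J=25 → Machine 1 (load: 0+25=25)
  J=22 → Machine 2 (load: 0+22=22)
  J=21 → Machine 3 (load: 0+21=21)
  J=19 → Machine 4 (load: 0+19=19)
  J=18 → Machine 4 (load: 19+18=37)
  J=14 → Machine 3 (load: 21+14=35)
  J=10 → Machine 2 (load: 22+10=32)
  J=9 → Machine 1 (load: 25+9=34)
  J=6 → Machine 2 (load: 32+6=38)
  J=2 → Machine 1 (load: 34+2=36)
Machine loads: [36, 38, 35, 37]
Makespan = max = 38 time units


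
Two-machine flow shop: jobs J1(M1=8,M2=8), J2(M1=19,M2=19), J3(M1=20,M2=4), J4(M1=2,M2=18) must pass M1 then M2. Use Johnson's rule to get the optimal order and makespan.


Johnson's rule:
Group 1 (M1≤M2, sort by M1): ['J4', 'J1', 'J2']
Group 2 (M1>M2, sort desc M2): ['J3']
Sequence: J4 → J1 → J2 → J3
Makespan calculation:
  J4: M1 done=2, M2 done=20
  J1: M1 done=10, M2 done=28
  J2: M1 done=29, M2 done=48
  J3: M1 done=49, M2 done=53
= Sequence: J4 → J1 → J2 → J3, Makespan: 53


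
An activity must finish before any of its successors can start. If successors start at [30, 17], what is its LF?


LF = min of all successor start times
Successors start at: [30, 17]
LF = min(30, 17)
= 17


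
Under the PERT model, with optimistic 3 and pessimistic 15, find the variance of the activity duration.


σ² = ((p - o) / 6)² = (p - o)² / 36
= (15 - 3)² / 36
= 12² / 36
= 144 / 36
= 4.0000


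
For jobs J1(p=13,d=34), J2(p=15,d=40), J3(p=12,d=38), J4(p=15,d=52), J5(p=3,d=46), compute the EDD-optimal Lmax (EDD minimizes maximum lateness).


EDD order: J1 → J3 → J2 → J5 → J4
Completion and lateness:
  J1: C=13, d=34, L=13-34=-21
  J3: C=25, d=38, L=25-38=-13
  J2: C=40, d=40, L=40-40=0
  J5: C=43, d=46, L=43-46=-3
  J4: C=58, d=52, L=58-52=6
Lmax = max(-21, -13, 0, -3, 6)
= 6


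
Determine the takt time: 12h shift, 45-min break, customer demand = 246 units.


Available = 12×60 - 45 = 675 min
Takt time = 675 / 246
= 2.74 min/unit


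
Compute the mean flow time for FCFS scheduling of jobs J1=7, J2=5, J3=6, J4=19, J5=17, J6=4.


Completion times:
  J1: completes at 7
  J2: completes at 12
  J3: completes at 18
  J4: completes at 37
  J5: completes at 54
  J6: completes at 58
Sum = 186
Average = 186/6
= 31.00


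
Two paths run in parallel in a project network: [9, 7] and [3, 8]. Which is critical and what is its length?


Path A: 9 + 7 = 16
Path B: 3 + 8 = 11
Critical path = longest = max(16, 11)
= 16 (Path A)


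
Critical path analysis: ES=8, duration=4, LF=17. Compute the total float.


EF = ES + duration = 8 + 4 = 12
LS = LF - duration = 17 - 4 = 13
Total Float = LF - EF = 17 - 12
(or LS - ES = 13 - 8)
= 5


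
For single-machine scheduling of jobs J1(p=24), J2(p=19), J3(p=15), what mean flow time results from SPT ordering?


SPT order: J3 → J2 → J1
Completion times:
  J3: C=15
  J2: C=34
  J1: C=58
Sum = 107, n = 3
Mean flow = 107/3
= 35.67


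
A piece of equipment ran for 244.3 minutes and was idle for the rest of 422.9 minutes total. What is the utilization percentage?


Utilization = busy / total × 100
= 244.3 / 422.9 × 100
= 57.8%


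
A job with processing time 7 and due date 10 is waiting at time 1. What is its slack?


Slack = due - current_time - processing
= 10 - 1 - 7
= 2


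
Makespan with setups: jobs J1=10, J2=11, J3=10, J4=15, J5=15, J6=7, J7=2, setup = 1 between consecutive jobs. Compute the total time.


Makespan = Σ processing + (n-1) × setup
= (10 + 11 + 10 + 15 + 15 + 7 + 2) + (7-1)×1
= 70 + 6
= 76 time units


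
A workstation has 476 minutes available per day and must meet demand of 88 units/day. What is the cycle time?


Cycle time = available time / demand
= 476 / 88
= 5.41 min/unit


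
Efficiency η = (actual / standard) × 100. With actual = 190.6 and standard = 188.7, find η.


Efficiency = (actual / standard) × 100
= (190.6 / 188.7) × 100
= 101.0%


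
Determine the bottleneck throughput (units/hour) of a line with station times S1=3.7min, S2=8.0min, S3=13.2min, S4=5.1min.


Bottleneck = longest station time
Station times: [3.7, 8.0, 13.2, 5.1]
Max = 13.2 min
Rate = 60 / 13.2
= 4.55 units/hour (bottleneck: 13.2min)


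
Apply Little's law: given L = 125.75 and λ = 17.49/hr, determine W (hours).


Little's law: L = λW → W = L / λ
= 125.75 / 17.49
= 7.19 hours


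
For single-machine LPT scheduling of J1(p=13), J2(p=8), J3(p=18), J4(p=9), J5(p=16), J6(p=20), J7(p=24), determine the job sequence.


LPT: sort by longest processing time first
  J7: p=24
  J6: p=20
  J3: p=18
  J5: p=16
  J1: p=13
  J4: p=9
  J2: p=8
Order: J7 → J6 → J3 → J5 → J1 → J4 → J2


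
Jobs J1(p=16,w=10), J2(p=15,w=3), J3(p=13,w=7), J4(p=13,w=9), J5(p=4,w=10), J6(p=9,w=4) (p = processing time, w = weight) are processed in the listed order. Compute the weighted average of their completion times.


Completion times:
  J1: C=16, w×C=10×16=160
  J2: C=31, w×C=3×31=93
  J3: C=44, w×C=7×44=308
  J4: C=57, w×C=9×57=513
  J5: C=61, w×C=10×61=610
  J6: C=70, w×C=4×70=280
Sum w×C = 1964
Sum w = 43
Weighted avg = 1964/43
= 45.67
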